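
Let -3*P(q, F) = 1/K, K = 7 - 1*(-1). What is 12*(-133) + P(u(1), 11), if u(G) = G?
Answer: -38305/24 ≈ -1596.0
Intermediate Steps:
K = 8 (K = 7 + 1 = 8)
P(q, F) = -1/24 (P(q, F) = -1/3/8 = -1/3*1/8 = -1/24)
12*(-133) + P(u(1), 11) = 12*(-133) - 1/24 = -1596 - 1/24 = -38305/24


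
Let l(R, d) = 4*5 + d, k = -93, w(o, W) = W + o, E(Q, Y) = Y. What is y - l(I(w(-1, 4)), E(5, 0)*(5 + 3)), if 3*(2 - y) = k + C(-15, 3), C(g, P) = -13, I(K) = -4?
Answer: 52/3 ≈ 17.333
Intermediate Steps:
l(R, d) = 20 + d
y = 112/3 (y = 2 - (-93 - 13)/3 = 2 - ⅓*(-106) = 2 + 106/3 = 112/3 ≈ 37.333)
y - l(I(w(-1, 4)), E(5, 0)*(5 + 3)) = 112/3 - (20 + 0*(5 + 3)) = 112/3 - (20 + 0*8) = 112/3 - (20 + 0) = 112/3 - 1*20 = 112/3 - 20 = 52/3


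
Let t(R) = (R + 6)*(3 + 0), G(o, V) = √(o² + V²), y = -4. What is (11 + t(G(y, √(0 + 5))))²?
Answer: 1030 + 174*√21 ≈ 1827.4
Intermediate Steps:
G(o, V) = √(V² + o²)
t(R) = 18 + 3*R (t(R) = (6 + R)*3 = 18 + 3*R)
(11 + t(G(y, √(0 + 5))))² = (11 + (18 + 3*√((√(0 + 5))² + (-4)²)))² = (11 + (18 + 3*√((√5)² + 16)))² = (11 + (18 + 3*√(5 + 16)))² = (11 + (18 + 3*√21))² = (29 + 3*√21)²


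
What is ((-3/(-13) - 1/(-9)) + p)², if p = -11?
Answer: 1555009/13689 ≈ 113.60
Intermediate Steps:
((-3/(-13) - 1/(-9)) + p)² = ((-3/(-13) - 1/(-9)) - 11)² = ((-3*(-1/13) - 1*(-⅑)) - 11)² = ((3/13 + ⅑) - 11)² = (40/117 - 11)² = (-1247/117)² = 1555009/13689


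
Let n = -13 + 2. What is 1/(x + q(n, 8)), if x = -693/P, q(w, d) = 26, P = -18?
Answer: 2/129 ≈ 0.015504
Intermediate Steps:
n = -11
x = 77/2 (x = -693/(-18) = -693*(-1/18) = 77/2 ≈ 38.500)
1/(x + q(n, 8)) = 1/(77/2 + 26) = 1/(129/2) = 2/129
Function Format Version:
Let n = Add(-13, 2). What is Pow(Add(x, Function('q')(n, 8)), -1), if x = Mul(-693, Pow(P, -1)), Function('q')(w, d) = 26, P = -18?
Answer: Rational(2, 129) ≈ 0.015504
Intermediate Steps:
n = -11
x = Rational(77, 2) (x = Mul(-693, Pow(-18, -1)) = Mul(-693, Rational(-1, 18)) = Rational(77, 2) ≈ 38.500)
Pow(Add(x, Function('q')(n, 8)), -1) = Pow(Add(Rational(77, 2), 26), -1) = Pow(Rational(129, 2), -1) = Rational(2, 129)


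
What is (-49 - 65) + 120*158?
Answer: 18846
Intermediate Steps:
(-49 - 65) + 120*158 = -114 + 18960 = 18846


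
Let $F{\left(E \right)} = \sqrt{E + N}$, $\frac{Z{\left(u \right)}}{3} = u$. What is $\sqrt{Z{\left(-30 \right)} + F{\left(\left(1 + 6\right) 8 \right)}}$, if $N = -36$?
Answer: $\sqrt{-90 + 2 \sqrt{5}} \approx 9.2481 i$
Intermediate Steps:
$Z{\left(u \right)} = 3 u$
$F{\left(E \right)} = \sqrt{-36 + E}$ ($F{\left(E \right)} = \sqrt{E - 36} = \sqrt{-36 + E}$)
$\sqrt{Z{\left(-30 \right)} + F{\left(\left(1 + 6\right) 8 \right)}} = \sqrt{3 \left(-30\right) + \sqrt{-36 + \left(1 + 6\right) 8}} = \sqrt{-90 + \sqrt{-36 + 7 \cdot 8}} = \sqrt{-90 + \sqrt{-36 + 56}} = \sqrt{-90 + \sqrt{20}} = \sqrt{-90 + 2 \sqrt{5}}$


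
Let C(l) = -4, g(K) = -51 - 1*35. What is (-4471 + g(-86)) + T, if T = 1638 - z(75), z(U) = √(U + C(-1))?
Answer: -2919 - √71 ≈ -2927.4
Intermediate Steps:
g(K) = -86 (g(K) = -51 - 35 = -86)
z(U) = √(-4 + U) (z(U) = √(U - 4) = √(-4 + U))
T = 1638 - √71 (T = 1638 - √(-4 + 75) = 1638 - √71 ≈ 1629.6)
(-4471 + g(-86)) + T = (-4471 - 86) + (1638 - √71) = -4557 + (1638 - √71) = -2919 - √71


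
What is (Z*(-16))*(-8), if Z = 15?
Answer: 1920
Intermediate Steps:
(Z*(-16))*(-8) = (15*(-16))*(-8) = -240*(-8) = 1920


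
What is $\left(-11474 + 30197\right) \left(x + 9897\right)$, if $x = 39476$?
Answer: $924410679$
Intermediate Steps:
$\left(-11474 + 30197\right) \left(x + 9897\right) = \left(-11474 + 30197\right) \left(39476 + 9897\right) = 18723 \cdot 49373 = 924410679$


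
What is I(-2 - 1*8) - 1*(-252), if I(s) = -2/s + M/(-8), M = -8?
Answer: 1266/5 ≈ 253.20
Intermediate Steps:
I(s) = 1 - 2/s (I(s) = -2/s - 8/(-8) = -2/s - 8*(-1/8) = -2/s + 1 = 1 - 2/s)
I(-2 - 1*8) - 1*(-252) = (-2 + (-2 - 1*8))/(-2 - 1*8) - 1*(-252) = (-2 + (-2 - 8))/(-2 - 8) + 252 = (-2 - 10)/(-10) + 252 = -1/10*(-12) + 252 = 6/5 + 252 = 1266/5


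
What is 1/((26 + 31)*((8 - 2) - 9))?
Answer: -1/171 ≈ -0.0058480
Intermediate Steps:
1/((26 + 31)*((8 - 2) - 9)) = 1/(57*(6 - 9)) = 1/(57*(-3)) = 1/(-171) = -1/171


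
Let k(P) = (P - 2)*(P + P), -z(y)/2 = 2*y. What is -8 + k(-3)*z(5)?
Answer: -608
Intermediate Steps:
z(y) = -4*y
k(P) = 2*P*(-2 + P) (k(P) = (-2 + P)*(2*P) = 2*P*(-2 + P))
-8 + k(-3)*z(5) = -8 + (2*(-3)*(-2 - 3))*(-4*5) = -8 + (2*(-3)*(-5))*(-20) = -8 + 30*(-20) = -8 - 600 = -608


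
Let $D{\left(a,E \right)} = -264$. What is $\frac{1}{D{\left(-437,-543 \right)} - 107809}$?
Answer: $- \frac{1}{108073} \approx -9.253 \cdot 10^{-6}$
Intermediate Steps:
$\frac{1}{D{\left(-437,-543 \right)} - 107809} = \frac{1}{-264 - 107809} = \frac{1}{-108073} = - \frac{1}{108073}$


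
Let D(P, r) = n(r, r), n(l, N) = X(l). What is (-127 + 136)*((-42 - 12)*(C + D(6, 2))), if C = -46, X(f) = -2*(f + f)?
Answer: 26244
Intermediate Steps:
X(f) = -4*f
n(l, N) = -4*l
D(P, r) = -4*r
(-127 + 136)*((-42 - 12)*(C + D(6, 2))) = (-127 + 136)*((-42 - 12)*(-46 - 4*2)) = 9*(-54*(-46 - 8)) = 9*(-54*(-54)) = 9*2916 = 26244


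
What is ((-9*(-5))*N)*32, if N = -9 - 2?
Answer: -15840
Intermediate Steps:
N = -11
((-9*(-5))*N)*32 = (-9*(-5)*(-11))*32 = (45*(-11))*32 = -495*32 = -15840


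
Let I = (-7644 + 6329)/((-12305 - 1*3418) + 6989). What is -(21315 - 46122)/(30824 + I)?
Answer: 72221446/89739377 ≈ 0.80479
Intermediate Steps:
I = 1315/8734 (I = -1315/((-12305 - 3418) + 6989) = -1315/(-15723 + 6989) = -1315/(-8734) = -1315*(-1/8734) = 1315/8734 ≈ 0.15056)
-(21315 - 46122)/(30824 + I) = -(21315 - 46122)/(30824 + 1315/8734) = -(-24807)/269218131/8734 = -(-24807)*8734/269218131 = -1*(-72221446/89739377) = 72221446/89739377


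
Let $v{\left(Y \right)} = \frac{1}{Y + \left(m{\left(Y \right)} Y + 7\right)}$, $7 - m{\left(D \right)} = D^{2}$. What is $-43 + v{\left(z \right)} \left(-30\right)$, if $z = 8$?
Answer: $- \frac{6311}{147} \approx -42.932$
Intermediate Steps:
$m{\left(D \right)} = 7 - D^{2}$
$v{\left(Y \right)} = \frac{1}{7 + Y + Y \left(7 - Y^{2}\right)}$ ($v{\left(Y \right)} = \frac{1}{Y + \left(\left(7 - Y^{2}\right) Y + 7\right)} = \frac{1}{Y + \left(Y \left(7 - Y^{2}\right) + 7\right)} = \frac{1}{Y + \left(7 + Y \left(7 - Y^{2}\right)\right)} = \frac{1}{7 + Y + Y \left(7 - Y^{2}\right)}$)
$-43 + v{\left(z \right)} \left(-30\right) = -43 + \frac{1}{7 - 8^{3} + 8 \cdot 8} \left(-30\right) = -43 + \frac{1}{7 - 512 + 64} \left(-30\right) = -43 + \frac{1}{-441} \left(-30\right) = -43 - - \frac{10}{147} = -43 + \frac{10}{147} = - \frac{6311}{147}$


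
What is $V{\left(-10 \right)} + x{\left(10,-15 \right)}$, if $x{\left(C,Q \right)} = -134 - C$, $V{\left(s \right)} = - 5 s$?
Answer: $-94$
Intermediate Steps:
$V{\left(-10 \right)} + x{\left(10,-15 \right)} = \left(-5\right) \left(-10\right) - 144 = 50 - 144 = -94$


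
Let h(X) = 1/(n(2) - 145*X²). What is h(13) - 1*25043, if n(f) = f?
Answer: -613628630/24503 ≈ -25043.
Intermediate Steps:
h(X) = 1/(2 - 145*X²)
h(13) - 1*25043 = -1/(-2 + 145*13²) - 1*25043 = -1/(-2 + 145*169) - 25043 = -1/(-2 + 24505) - 25043 = -1/24503 - 25043 = -613628630/24503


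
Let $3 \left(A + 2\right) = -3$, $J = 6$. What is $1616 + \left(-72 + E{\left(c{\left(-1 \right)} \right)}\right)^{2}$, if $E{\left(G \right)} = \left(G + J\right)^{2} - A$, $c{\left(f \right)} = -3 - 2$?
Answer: $6240$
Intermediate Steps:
$A = -3$ ($A = -2 + \frac{1}{3} \left(-3\right) = -2 - 1 = -3$)
$c{\left(f \right)} = -5$ ($c{\left(f \right)} = -3 - 2 = -5$)
$E{\left(G \right)} = 3 + \left(6 + G\right)^{2}$ ($E{\left(G \right)} = \left(G + 6\right)^{2} - -3 = \left(6 + G\right)^{2} + 3 = 3 + \left(6 + G\right)^{2}$)
$1616 + \left(-72 + E{\left(c{\left(-1 \right)} \right)}\right)^{2} = 1616 + \left(-72 + \left(3 + \left(6 - 5\right)^{2}\right)\right)^{2} = 1616 + \left(-72 + \left(3 + 1^{2}\right)\right)^{2} = 1616 + \left(-72 + \left(3 + 1\right)\right)^{2} = 1616 + \left(-72 + 4\right)^{2} = 1616 + \left(-68\right)^{2} = 1616 + 4624 = 6240$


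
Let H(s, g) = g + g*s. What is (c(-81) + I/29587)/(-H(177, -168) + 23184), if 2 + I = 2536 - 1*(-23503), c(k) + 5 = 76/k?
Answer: -6061175/63613943568 ≈ -9.5281e-5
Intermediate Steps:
c(k) = -5 + 76/k
I = 26037 (I = -2 + (2536 - 1*(-23503)) = -2 + (2536 + 23503) = -2 + 26039 = 26037)
(c(-81) + I/29587)/(-H(177, -168) + 23184) = ((-5 + 76/(-81)) + 26037/29587)/(-(-168)*(1 + 177) + 23184) = ((-5 + 76*(-1/81)) + 26037*(1/29587))/(-(-168)*178 + 23184) = ((-5 - 76/81) + 26037/29587)/(-1*(-29904) + 23184) = (-481/81 + 26037/29587)/(29904 + 23184) = -12122350/2396547/53088 = -12122350/2396547*1/53088 = -6061175/63613943568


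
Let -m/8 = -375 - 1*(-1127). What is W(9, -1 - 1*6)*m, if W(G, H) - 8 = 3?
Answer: -66176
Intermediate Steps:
W(G, H) = 11 (W(G, H) = 8 + 3 = 11)
m = -6016 (m = -8*(-375 - 1*(-1127)) = -8*(-375 + 1127) = -8*752 = -6016)
W(9, -1 - 1*6)*m = 11*(-6016) = -66176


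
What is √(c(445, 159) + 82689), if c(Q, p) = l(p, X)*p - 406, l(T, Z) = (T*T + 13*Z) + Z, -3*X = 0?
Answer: √4101962 ≈ 2025.3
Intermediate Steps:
X = 0 (X = -⅓*0 = 0)
l(T, Z) = T² + 14*Z (l(T, Z) = (T² + 13*Z) + Z = T² + 14*Z)
c(Q, p) = -406 + p³ (c(Q, p) = (p² + 14*0)*p - 406 = (p² + 0)*p - 406 = p²*p - 406 = p³ - 406 = -406 + p³)
√(c(445, 159) + 82689) = √((-406 + 159³) + 82689) = √((-406 + 4019679) + 82689) = √(4019273 + 82689) = √4101962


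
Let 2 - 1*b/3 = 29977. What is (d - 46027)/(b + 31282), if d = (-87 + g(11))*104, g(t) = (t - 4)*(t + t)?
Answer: 39059/58643 ≈ 0.66605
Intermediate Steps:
b = -89925 (b = 6 - 3*29977 = 6 - 89931 = -89925)
g(t) = 2*t*(-4 + t) (g(t) = (-4 + t)*(2*t) = 2*t*(-4 + t))
d = 6968 (d = (-87 + 2*11*(-4 + 11))*104 = (-87 + 2*11*7)*104 = (-87 + 154)*104 = 67*104 = 6968)
(d - 46027)/(b + 31282) = (6968 - 46027)/(-89925 + 31282) = -39059/(-58643) = -39059*(-1/58643) = 39059/58643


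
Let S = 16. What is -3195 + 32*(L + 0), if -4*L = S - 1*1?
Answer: -3315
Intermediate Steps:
L = -15/4 (L = -(16 - 1*1)/4 = -(16 - 1)/4 = -¼*15 = -15/4 ≈ -3.7500)
-3195 + 32*(L + 0) = -3195 + 32*(-15/4 + 0) = -3195 + 32*(-15/4) = -3195 - 120 = -3315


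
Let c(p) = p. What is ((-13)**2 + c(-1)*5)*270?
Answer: 44280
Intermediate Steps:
((-13)**2 + c(-1)*5)*270 = ((-13)**2 - 1*5)*270 = (169 - 5)*270 = 164*270 = 44280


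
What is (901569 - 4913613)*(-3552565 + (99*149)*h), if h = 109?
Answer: 7802246039064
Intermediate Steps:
(901569 - 4913613)*(-3552565 + (99*149)*h) = (901569 - 4913613)*(-3552565 + (99*149)*109) = -4012044*(-3552565 + 14751*109) = -4012044*(-3552565 + 1607859) = -4012044*(-1944706) = 7802246039064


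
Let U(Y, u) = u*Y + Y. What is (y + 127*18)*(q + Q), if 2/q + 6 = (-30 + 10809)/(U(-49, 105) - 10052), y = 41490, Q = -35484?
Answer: -52946297339904/34085 ≈ -1.5534e+9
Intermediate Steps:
U(Y, u) = Y + Y*u (U(Y, u) = Y*u + Y = Y + Y*u)
q = -10164/34085 (q = 2/(-6 + (-30 + 10809)/(-49*(1 + 105) - 10052)) = 2/(-6 + 10779/(-49*106 - 10052)) = 2/(-6 + 10779/(-5194 - 10052)) = 2/(-6 + 10779/(-15246)) = 2/(-6 + 10779*(-1/15246)) = 2/(-6 - 3593/5082) = 2/(-34085/5082) = 2*(-5082/34085) = -10164/34085 ≈ -0.29820)
(y + 127*18)*(q + Q) = (41490 + 127*18)*(-10164/34085 - 35484) = (41490 + 2286)*(-1209482304/34085) = 43776*(-1209482304/34085) = -52946297339904/34085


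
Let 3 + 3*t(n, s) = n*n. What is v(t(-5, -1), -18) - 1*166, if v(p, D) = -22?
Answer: -188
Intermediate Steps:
t(n, s) = -1 + n**2/3 (t(n, s) = -1 + (n*n)/3 = -1 + n**2/3)
v(t(-5, -1), -18) - 1*166 = -22 - 1*166 = -22 - 166 = -188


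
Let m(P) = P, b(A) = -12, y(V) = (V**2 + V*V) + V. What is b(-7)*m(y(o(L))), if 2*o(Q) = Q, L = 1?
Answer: -12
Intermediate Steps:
o(Q) = Q/2
y(V) = V + 2*V**2 (y(V) = (V**2 + V**2) + V = 2*V**2 + V = V + 2*V**2)
b(-7)*m(y(o(L))) = -12*(1/2)*1*(1 + 2*((1/2)*1)) = -6*(1 + 2*(1/2)) = -6*(1 + 1) = -6*2 = -12*1 = -12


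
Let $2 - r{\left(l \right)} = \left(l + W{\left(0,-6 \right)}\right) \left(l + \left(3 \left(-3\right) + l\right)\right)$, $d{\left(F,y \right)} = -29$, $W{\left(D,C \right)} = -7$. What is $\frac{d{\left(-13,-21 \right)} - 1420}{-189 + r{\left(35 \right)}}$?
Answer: $\frac{1449}{1895} \approx 0.76464$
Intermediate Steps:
$r{\left(l \right)} = 2 - \left(-9 + 2 l\right) \left(-7 + l\right)$ ($r{\left(l \right)} = 2 - \left(l - 7\right) \left(l + \left(3 \left(-3\right) + l\right)\right) = 2 - \left(-7 + l\right) \left(l + \left(-9 + l\right)\right) = 2 - \left(-7 + l\right) \left(-9 + 2 l\right) = 2 - \left(-9 + 2 l\right) \left(-7 + l\right)$)
$\frac{d{\left(-13,-21 \right)} - 1420}{-189 + r{\left(35 \right)}} = \frac{-29 - 1420}{-189 - \left(-744 + 2450\right)} = - \frac{1449}{-189 - 1706} = - \frac{1449}{-1895} = \left(-1449\right) \left(- \frac{1}{1895}\right) = \frac{1449}{1895}$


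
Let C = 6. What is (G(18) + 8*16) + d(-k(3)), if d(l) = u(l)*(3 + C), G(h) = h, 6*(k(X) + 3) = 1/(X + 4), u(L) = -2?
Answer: 128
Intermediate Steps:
k(X) = -3 + 1/(6*(4 + X)) (k(X) = -3 + 1/(6*(X + 4)) = -3 + 1/(6*(4 + X)))
d(l) = -18 (d(l) = -2*(3 + 6) = -2*9 = -18)
(G(18) + 8*16) + d(-k(3)) = (18 + 8*16) - 18 = (18 + 128) - 18 = 146 - 18 = 128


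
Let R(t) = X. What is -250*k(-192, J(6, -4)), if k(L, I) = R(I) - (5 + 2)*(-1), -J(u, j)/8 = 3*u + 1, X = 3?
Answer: -2500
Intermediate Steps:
J(u, j) = -8 - 24*u (J(u, j) = -8*(3*u + 1) = -8*(1 + 3*u) = -8 - 24*u)
R(t) = 3
k(L, I) = 10 (k(L, I) = 3 - (5 + 2)*(-1) = 3 - 7*(-1) = 3 - 1*(-7) = 3 + 7 = 10)
-250*k(-192, J(6, -4)) = -250*10 = -2500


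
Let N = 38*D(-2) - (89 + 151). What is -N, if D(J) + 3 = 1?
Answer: 316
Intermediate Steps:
D(J) = -2 (D(J) = -3 + 1 = -2)
N = -316 (N = 38*(-2) - (89 + 151) = -76 - 1*240 = -76 - 240 = -316)
-N = -1*(-316) = 316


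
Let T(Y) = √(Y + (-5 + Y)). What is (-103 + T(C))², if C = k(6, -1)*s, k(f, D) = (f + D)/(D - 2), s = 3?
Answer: (103 - I*√15)² ≈ 10594.0 - 797.83*I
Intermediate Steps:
k(f, D) = (D + f)/(-2 + D)
C = -5 (C = ((-1 + 6)/(-2 - 1))*3 = (5/(-3))*3 = -⅓*5*3 = -5/3*3 = -5)
T(Y) = √(-5 + 2*Y)
(-103 + T(C))² = (-103 + √(-5 + 2*(-5)))² = (-103 + √(-5 - 10))² = (-103 + √(-15))² = (-103 + I*√15)²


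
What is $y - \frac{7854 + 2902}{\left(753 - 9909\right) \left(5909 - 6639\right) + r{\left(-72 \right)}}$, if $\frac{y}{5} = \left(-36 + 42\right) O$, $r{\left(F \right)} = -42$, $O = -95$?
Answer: $- \frac{9524474528}{3341919} \approx -2850.0$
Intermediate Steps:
$y = -2850$ ($y = 5 \left(-36 + 42\right) \left(-95\right) = 5 \cdot 6 \left(-95\right) = 5 \left(-570\right) = -2850$)
$y - \frac{7854 + 2902}{\left(753 - 9909\right) \left(5909 - 6639\right) + r{\left(-72 \right)}} = -2850 - \frac{7854 + 2902}{\left(753 - 9909\right) \left(5909 - 6639\right) - 42} = -2850 - \frac{10756}{\left(-9156\right) \left(-730\right) - 42} = -2850 - \frac{10756}{6683880 - 42} = -2850 - \frac{10756}{6683838} = -2850 - 10756 \cdot \frac{1}{6683838} = -2850 - \frac{5378}{3341919} = - \frac{9524474528}{3341919}$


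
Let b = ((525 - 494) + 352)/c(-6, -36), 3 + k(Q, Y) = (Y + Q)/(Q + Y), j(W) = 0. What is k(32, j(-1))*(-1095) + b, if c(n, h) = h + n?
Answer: 91597/42 ≈ 2180.9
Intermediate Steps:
k(Q, Y) = -2 (k(Q, Y) = -3 + (Y + Q)/(Q + Y) = -3 + (Q + Y)/(Q + Y) = -3 + 1 = -2)
b = -383/42 (b = ((525 - 494) + 352)/(-36 - 6) = (31 + 352)/(-42) = 383*(-1/42) = -383/42 ≈ -9.1190)
k(32, j(-1))*(-1095) + b = -2*(-1095) - 383/42 = 2190 - 383/42 = 91597/42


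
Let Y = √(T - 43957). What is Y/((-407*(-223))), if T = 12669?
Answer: 2*I*√7822/90761 ≈ 0.0019489*I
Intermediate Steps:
Y = 2*I*√7822 (Y = √(12669 - 43957) = √(-31288) = 2*I*√7822 ≈ 176.88*I)
Y/((-407*(-223))) = (2*I*√7822)/((-407*(-223))) = (2*I*√7822)/90761 = (2*I*√7822)*(1/90761) = 2*I*√7822/90761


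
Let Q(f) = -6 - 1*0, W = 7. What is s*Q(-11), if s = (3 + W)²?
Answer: -600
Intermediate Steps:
Q(f) = -6 (Q(f) = -6 + 0 = -6)
s = 100 (s = (3 + 7)² = 10² = 100)
s*Q(-11) = 100*(-6) = -600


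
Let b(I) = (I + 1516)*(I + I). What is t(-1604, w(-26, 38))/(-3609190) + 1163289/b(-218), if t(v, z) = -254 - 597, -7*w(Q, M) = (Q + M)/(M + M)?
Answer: -2099024710591/1021270839160 ≈ -2.0553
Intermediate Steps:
b(I) = 2*I*(1516 + I) (b(I) = (1516 + I)*(2*I) = 2*I*(1516 + I))
w(Q, M) = -(M + Q)/(14*M) (w(Q, M) = -(Q + M)/(7*(M + M)) = -(M + Q)/(7*(2*M)) = -(M + Q)*1/(2*M)/7 = -(M + Q)/(14*M))
t(v, z) = -851
t(-1604, w(-26, 38))/(-3609190) + 1163289/b(-218) = -851/(-3609190) + 1163289/((2*(-218)*(1516 - 218))) = -851*(-1/3609190) + 1163289/((2*(-218)*1298)) = 851/3609190 + 1163289/(-565928) = 851/3609190 + 1163289*(-1/565928) = 851/3609190 - 1163289/565928 = -2099024710591/1021270839160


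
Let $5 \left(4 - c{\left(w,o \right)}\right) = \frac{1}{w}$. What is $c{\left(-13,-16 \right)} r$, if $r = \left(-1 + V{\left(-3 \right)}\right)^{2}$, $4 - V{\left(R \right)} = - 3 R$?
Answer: $\frac{9396}{65} \approx 144.55$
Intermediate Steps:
$V{\left(R \right)} = 4 + 3 R$ ($V{\left(R \right)} = 4 - - 3 R = 4 + 3 R$)
$r = 36$ ($r = \left(-1 + \left(4 + 3 \left(-3\right)\right)\right)^{2} = \left(-1 + \left(4 - 9\right)\right)^{2} = \left(-1 - 5\right)^{2} = \left(-6\right)^{2} = 36$)
$c{\left(w,o \right)} = 4 - \frac{1}{5 w}$
$c{\left(-13,-16 \right)} r = \left(4 - \frac{1}{5 \left(-13\right)}\right) 36 = \left(4 - - \frac{1}{65}\right) 36 = \left(4 + \frac{1}{65}\right) 36 = \frac{261}{65} \cdot 36 = \frac{9396}{65}$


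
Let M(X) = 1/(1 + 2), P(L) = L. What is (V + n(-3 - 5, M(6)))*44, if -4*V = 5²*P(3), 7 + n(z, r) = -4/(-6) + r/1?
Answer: -1089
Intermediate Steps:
M(X) = ⅓ (M(X) = 1/3 = ⅓)
n(z, r) = -19/3 + r (n(z, r) = -7 + (-4/(-6) + r/1) = -7 + (-4*(-⅙) + r*1) = -7 + (⅔ + r) = -19/3 + r)
V = -75/4 (V = -5²*3/4 = -25*3/4 = -¼*75 = -75/4 ≈ -18.750)
(V + n(-3 - 5, M(6)))*44 = (-75/4 + (-19/3 + ⅓))*44 = (-75/4 - 6)*44 = -99/4*44 = -1089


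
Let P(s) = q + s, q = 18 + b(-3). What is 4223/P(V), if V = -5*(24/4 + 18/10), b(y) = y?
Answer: -4223/24 ≈ -175.96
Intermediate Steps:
V = -39 (V = -5*(24*(1/4) + 18*(1/10)) = -5*(6 + 9/5) = -5*39/5 = -39)
q = 15 (q = 18 - 3 = 15)
P(s) = 15 + s
4223/P(V) = 4223/(15 - 39) = 4223/(-24) = 4223*(-1/24) = -4223/24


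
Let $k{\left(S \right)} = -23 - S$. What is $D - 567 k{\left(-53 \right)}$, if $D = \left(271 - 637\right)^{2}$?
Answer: $116946$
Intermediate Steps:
$D = 133956$ ($D = \left(-366\right)^{2} = 133956$)
$D - 567 k{\left(-53 \right)} = 133956 - 567 \left(-23 - -53\right) = 133956 - 567 \left(-23 + 53\right) = 133956 - 17010 = 116946$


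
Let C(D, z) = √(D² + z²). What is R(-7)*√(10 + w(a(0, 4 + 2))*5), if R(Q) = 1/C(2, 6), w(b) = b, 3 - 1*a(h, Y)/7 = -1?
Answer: √15/2 ≈ 1.9365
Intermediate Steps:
a(h, Y) = 28 (a(h, Y) = 21 - 7*(-1) = 21 + 7 = 28)
R(Q) = √10/20 (R(Q) = 1/(√(2² + 6²)) = 1/(√(4 + 36)) = 1/(√40) = 1/(2*√10) = √10/20)
R(-7)*√(10 + w(a(0, 4 + 2))*5) = (√10/20)*√(10 + 28*5) = (√10/20)*√(10 + 140) = (√10/20)*√150 = (√10/20)*(5*√6) = √15/2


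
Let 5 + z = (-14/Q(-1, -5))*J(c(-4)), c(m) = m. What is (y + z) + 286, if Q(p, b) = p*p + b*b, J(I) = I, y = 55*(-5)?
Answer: 106/13 ≈ 8.1538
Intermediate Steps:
y = -275
Q(p, b) = b**2 + p**2 (Q(p, b) = p**2 + b**2 = b**2 + p**2)
z = -37/13 (z = -5 - 14/((-5)**2 + (-1)**2)*(-4) = -5 - 14/(25 + 1)*(-4) = -5 - 14/26*(-4) = -5 - 14*1/26*(-4) = -5 - 7/13*(-4) = -5 + 28/13 = -37/13 ≈ -2.8462)
(y + z) + 286 = (-275 - 37/13) + 286 = -3612/13 + 286 = 106/13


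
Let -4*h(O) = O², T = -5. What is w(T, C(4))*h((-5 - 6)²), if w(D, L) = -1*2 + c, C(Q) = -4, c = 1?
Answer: 14641/4 ≈ 3660.3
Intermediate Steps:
h(O) = -O²/4
w(D, L) = -1 (w(D, L) = -1*2 + 1 = -2 + 1 = -1)
w(T, C(4))*h((-5 - 6)²) = -(-1)*((-5 - 6)²)²/4 = -(-1)*((-11)²)²/4 = -(-1)*121²/4 = -(-1)*14641/4 = -1*(-14641/4) = 14641/4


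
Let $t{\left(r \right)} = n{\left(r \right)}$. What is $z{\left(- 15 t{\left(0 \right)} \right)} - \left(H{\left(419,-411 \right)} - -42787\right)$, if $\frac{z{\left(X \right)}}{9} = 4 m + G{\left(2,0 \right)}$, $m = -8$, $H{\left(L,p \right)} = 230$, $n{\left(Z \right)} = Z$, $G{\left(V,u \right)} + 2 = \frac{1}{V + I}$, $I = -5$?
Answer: $-43326$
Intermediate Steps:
$G{\left(V,u \right)} = -2 + \frac{1}{-5 + V}$ ($G{\left(V,u \right)} = -2 + \frac{1}{V - 5} = -2 + \frac{1}{-5 + V}$)
$t{\left(r \right)} = r$
$z{\left(X \right)} = -309$ ($z{\left(X \right)} = 9 \left(4 \left(-8\right) + \frac{11 - 4}{-5 + 2}\right) = 9 \left(-32 + \frac{11 - 4}{-3}\right) = 9 \left(-32 - \frac{7}{3}\right) = 9 \left(- \frac{103}{3}\right) = -309$)
$z{\left(- 15 t{\left(0 \right)} \right)} - \left(H{\left(419,-411 \right)} - -42787\right) = -309 - \left(230 - -42787\right) = -309 - \left(230 + 42787\right) = -309 - 43017 = -43326$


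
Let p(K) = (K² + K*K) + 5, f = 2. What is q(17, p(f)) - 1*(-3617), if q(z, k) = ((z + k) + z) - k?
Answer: 3651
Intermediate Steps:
p(K) = 5 + 2*K² (p(K) = (K² + K²) + 5 = 2*K² + 5 = 5 + 2*K²)
q(z, k) = 2*z (q(z, k) = ((k + z) + z) - k = (k + 2*z) - k = 2*z)
q(17, p(f)) - 1*(-3617) = 2*17 - 1*(-3617) = 34 + 3617 = 3651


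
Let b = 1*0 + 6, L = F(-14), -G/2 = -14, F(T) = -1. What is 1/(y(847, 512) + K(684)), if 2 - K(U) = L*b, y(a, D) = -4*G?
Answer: -1/104 ≈ -0.0096154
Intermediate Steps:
G = 28 (G = -2*(-14) = 28)
L = -1
b = 6 (b = 0 + 6 = 6)
y(a, D) = -112 (y(a, D) = -4*28 = -112)
K(U) = 8 (K(U) = 2 - (-1)*6 = 2 - 1*(-6) = 2 + 6 = 8)
1/(y(847, 512) + K(684)) = 1/(-112 + 8) = 1/(-104) = -1/104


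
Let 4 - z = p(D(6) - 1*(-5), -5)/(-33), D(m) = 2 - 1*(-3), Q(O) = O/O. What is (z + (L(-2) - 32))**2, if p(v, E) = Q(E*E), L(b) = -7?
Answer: 1331716/1089 ≈ 1222.9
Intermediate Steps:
Q(O) = 1
D(m) = 5 (D(m) = 2 + 3 = 5)
p(v, E) = 1
z = 133/33 (z = 4 - 1/(-33) = 4 - (-1)/33 = 4 - 1*(-1/33) = 4 + 1/33 = 133/33 ≈ 4.0303)
(z + (L(-2) - 32))**2 = (133/33 + (-7 - 32))**2 = (133/33 - 39)**2 = (-1154/33)**2 = 1331716/1089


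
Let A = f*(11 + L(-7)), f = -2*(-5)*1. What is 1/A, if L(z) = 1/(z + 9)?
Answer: 1/115 ≈ 0.0086956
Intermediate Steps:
f = 10 (f = 10*1 = 10)
L(z) = 1/(9 + z)
A = 115 (A = 10*(11 + 1/(9 - 7)) = 10*(11 + 1/2) = 10*(11 + ½) = 10*(23/2) = 115)
1/A = 1/115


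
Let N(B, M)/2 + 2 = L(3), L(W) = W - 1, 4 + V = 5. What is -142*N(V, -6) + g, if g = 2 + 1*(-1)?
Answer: 1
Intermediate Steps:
V = 1 (V = -4 + 5 = 1)
L(W) = -1 + W
g = 1 (g = 2 - 1 = 1)
N(B, M) = 0 (N(B, M) = -4 + 2*(-1 + 3) = -4 + 2*2 = -4 + 4 = 0)
-142*N(V, -6) + g = -142*0 + 1 = 0 + 1 = 1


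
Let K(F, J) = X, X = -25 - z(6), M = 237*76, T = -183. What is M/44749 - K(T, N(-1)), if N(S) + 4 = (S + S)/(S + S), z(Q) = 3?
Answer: 1270984/44749 ≈ 28.403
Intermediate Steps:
M = 18012
X = -28 (X = -25 - 1*3 = -25 - 3 = -28)
N(S) = -3 (N(S) = -4 + (S + S)/(S + S) = -4 + (2*S)/((2*S)) = -4 + (2*S)*(1/(2*S)) = -4 + 1 = -3)
K(F, J) = -28
M/44749 - K(T, N(-1)) = 18012/44749 - 1*(-28) = 18012*(1/44749) + 28 = 18012/44749 + 28 = 1270984/44749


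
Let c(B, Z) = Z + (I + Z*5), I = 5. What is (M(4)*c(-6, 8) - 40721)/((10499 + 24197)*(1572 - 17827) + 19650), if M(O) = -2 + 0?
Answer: 40827/563963830 ≈ 7.2393e-5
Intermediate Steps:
M(O) = -2
c(B, Z) = 5 + 6*Z (c(B, Z) = Z + (5 + Z*5) = Z + (5 + 5*Z) = 5 + 6*Z)
(M(4)*c(-6, 8) - 40721)/((10499 + 24197)*(1572 - 17827) + 19650) = (-2*(5 + 6*8) - 40721)/((10499 + 24197)*(1572 - 17827) + 19650) = (-2*(5 + 48) - 40721)/(34696*(-16255) + 19650) = (-2*53 - 40721)/(-563983480 + 19650) = (-106 - 40721)/(-563963830) = -40827*(-1/563963830) = 40827/563963830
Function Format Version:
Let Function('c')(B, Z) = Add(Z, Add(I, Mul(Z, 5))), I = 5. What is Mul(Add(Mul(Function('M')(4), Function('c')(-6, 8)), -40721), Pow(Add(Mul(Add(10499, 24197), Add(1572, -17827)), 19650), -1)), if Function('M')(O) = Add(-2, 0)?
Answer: Rational(40827, 563963830) ≈ 7.2393e-5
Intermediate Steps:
Function('M')(O) = -2
Function('c')(B, Z) = Add(5, Mul(6, Z)) (Function('c')(B, Z) = Add(Z, Add(5, Mul(Z, 5))) = Add(Z, Add(5, Mul(5, Z))) = Add(5, Mul(6, Z)))
Mul(Add(Mul(Function('M')(4), Function('c')(-6, 8)), -40721), Pow(Add(Mul(Add(10499, 24197), Add(1572, -17827)), 19650), -1)) = Mul(Add(Mul(-2, Add(5, Mul(6, 8))), -40721), Pow(Add(Mul(Add(10499, 24197), Add(1572, -17827)), 19650), -1)) = Mul(Add(Mul(-2, Add(5, 48)), -40721), Pow(Add(Mul(34696, -16255), 19650), -1)) = Mul(Add(Mul(-2, 53), -40721), Pow(Add(-563983480, 19650), -1)) = Mul(Add(-106, -40721), Pow(-563963830, -1)) = Mul(-40827, Rational(-1, 563963830)) = Rational(40827, 563963830)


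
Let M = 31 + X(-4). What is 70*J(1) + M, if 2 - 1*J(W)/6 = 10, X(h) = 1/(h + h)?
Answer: -26633/8 ≈ -3329.1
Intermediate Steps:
X(h) = 1/(2*h)
J(W) = -48 (J(W) = 12 - 6*10 = 12 - 60 = -48)
M = 247/8 (M = 31 + (1/2)/(-4) = 31 + (1/2)*(-1/4) = 31 - 1/8 = 247/8 ≈ 30.875)
70*J(1) + M = 70*(-48) + 247/8 = -3360 + 247/8 = -26633/8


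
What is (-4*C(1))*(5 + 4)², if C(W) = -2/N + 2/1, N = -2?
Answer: -972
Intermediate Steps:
C(W) = 3 (C(W) = -2/(-2) + 2/1 = -2*(-½) + 2*1 = 1 + 2 = 3)
(-4*C(1))*(5 + 4)² = (-4*3)*(5 + 4)² = -12*9² = -12*81 = -972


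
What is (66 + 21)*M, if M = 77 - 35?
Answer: 3654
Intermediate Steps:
M = 42
(66 + 21)*M = (66 + 21)*42 = 87*42 = 3654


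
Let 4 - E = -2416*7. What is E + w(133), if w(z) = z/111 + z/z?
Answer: 1877920/111 ≈ 16918.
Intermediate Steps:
w(z) = 1 + z/111 (w(z) = z*(1/111) + 1 = z/111 + 1 = 1 + z/111)
E = 16916 (E = 4 - (-2416)*7 = 4 - 1*(-16912) = 4 + 16912 = 16916)
E + w(133) = 16916 + (1 + (1/111)*133) = 16916 + (1 + 133/111) = 16916 + 244/111 = 1877920/111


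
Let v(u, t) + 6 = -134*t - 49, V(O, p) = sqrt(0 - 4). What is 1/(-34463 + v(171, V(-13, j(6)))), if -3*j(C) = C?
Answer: -17259/595782074 + 67*I/297891037 ≈ -2.8969e-5 + 2.2491e-7*I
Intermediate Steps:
j(C) = -C/3
V(O, p) = 2*I (V(O, p) = sqrt(-4) = 2*I)
v(u, t) = -55 - 134*t (v(u, t) = -6 + (-134*t - 49) = -6 + (-49 - 134*t) = -55 - 134*t)
1/(-34463 + v(171, V(-13, j(6)))) = 1/(-34463 + (-55 - 268*I)) = 1/(-34518 - 268*I) = (-34518 + 268*I)/1191564148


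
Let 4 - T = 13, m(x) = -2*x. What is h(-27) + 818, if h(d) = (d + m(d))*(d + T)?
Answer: -154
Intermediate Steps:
T = -9 (T = 4 - 1*13 = 4 - 13 = -9)
h(d) = -d*(-9 + d) (h(d) = (d - 2*d)*(d - 9) = (-d)*(-9 + d) = -d*(-9 + d))
h(-27) + 818 = -27*(9 - 1*(-27)) + 818 = -27*(9 + 27) + 818 = -27*36 + 818 = -972 + 818 = -154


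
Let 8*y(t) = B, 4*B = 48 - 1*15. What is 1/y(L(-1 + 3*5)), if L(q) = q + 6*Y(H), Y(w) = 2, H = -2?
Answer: 32/33 ≈ 0.96970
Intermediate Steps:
L(q) = 12 + q (L(q) = q + 6*2 = q + 12 = 12 + q)
B = 33/4 (B = (48 - 1*15)/4 = (48 - 15)/4 = (¼)*33 = 33/4 ≈ 8.2500)
y(t) = 33/32 (y(t) = (⅛)*(33/4) = 33/32)
1/y(L(-1 + 3*5)) = 1/(33/32) = 32/33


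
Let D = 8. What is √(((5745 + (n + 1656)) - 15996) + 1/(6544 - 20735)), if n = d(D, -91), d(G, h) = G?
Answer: I*√1729288552538/14191 ≈ 92.666*I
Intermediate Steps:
n = 8
√(((5745 + (n + 1656)) - 15996) + 1/(6544 - 20735)) = √(((5745 + (8 + 1656)) - 15996) + 1/(6544 - 20735)) = √(((5745 + 1664) - 15996) + 1/(-14191)) = √((7409 - 15996) - 1/14191) = √(-8587 - 1/14191) = √(-121858118/14191) = I*√1729288552538/14191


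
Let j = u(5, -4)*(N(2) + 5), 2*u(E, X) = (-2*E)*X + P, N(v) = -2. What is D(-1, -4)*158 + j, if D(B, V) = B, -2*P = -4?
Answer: -95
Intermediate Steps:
P = 2 (P = -½*(-4) = 2)
u(E, X) = 1 - E*X (u(E, X) = ((-2*E)*X + 2)/2 = (-2*E*X + 2)/2 = (2 - 2*E*X)/2 = 1 - E*X)
j = 63 (j = (1 - 1*5*(-4))*(-2 + 5) = (1 + 20)*3 = 21*3 = 63)
D(-1, -4)*158 + j = -1*158 + 63 = -158 + 63 = -95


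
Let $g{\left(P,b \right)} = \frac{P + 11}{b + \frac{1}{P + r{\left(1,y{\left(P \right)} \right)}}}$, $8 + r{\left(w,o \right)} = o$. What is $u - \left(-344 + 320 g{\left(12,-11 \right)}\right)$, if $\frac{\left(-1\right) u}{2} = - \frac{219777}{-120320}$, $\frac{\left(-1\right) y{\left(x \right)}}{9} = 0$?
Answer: $\frac{2651546709}{2586880} \approx 1025.0$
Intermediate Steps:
$y{\left(x \right)} = 0$ ($y{\left(x \right)} = \left(-9\right) 0 = 0$)
$u = - \frac{219777}{60160}$ ($u = - 2 \left(- \frac{219777}{-120320}\right) = - 2 \left(\left(-219777\right) \left(- \frac{1}{120320}\right)\right) = \left(-2\right) \frac{219777}{120320} = - \frac{219777}{60160} \approx -3.6532$)
$r{\left(w,o \right)} = -8 + o$
$g{\left(P,b \right)} = \frac{11 + P}{b + \frac{1}{-8 + P}}$ ($g{\left(P,b \right)} = \frac{P + 11}{b + \frac{1}{P + \left(-8 + 0\right)}} = \frac{11 + P}{b + \frac{1}{P - 8}} = \frac{11 + P}{b + \frac{1}{-8 + P}}$)
$u - \left(-344 + 320 g{\left(12,-11 \right)}\right) = - \frac{219777}{60160} - \left(-344 + 320 \frac{-88 + 12^{2} + 3 \cdot 12}{1 - -88 + 12 \left(-11\right)}\right) = - \frac{219777}{60160} - \left(-344 + 320 \frac{-88 + 144 + 36}{1 + 88 - 132}\right) = - \frac{219777}{60160} - \left(-344 + 320 \frac{1}{-43} \cdot 92\right) = - \frac{219777}{60160} - \left(-344 + 320 \left(\left(- \frac{1}{43}\right) 92\right)\right) = - \frac{219777}{60160} + \left(\left(-320\right) \left(- \frac{92}{43}\right) + 344\right) = - \frac{219777}{60160} + \left(\frac{29440}{43} + 344\right) = - \frac{219777}{60160} + \frac{44232}{43} = \frac{2651546709}{2586880}$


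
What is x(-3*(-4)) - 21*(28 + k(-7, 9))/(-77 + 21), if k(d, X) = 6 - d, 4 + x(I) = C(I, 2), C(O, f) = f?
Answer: 107/8 ≈ 13.375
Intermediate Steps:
x(I) = -2 (x(I) = -4 + 2 = -2)
x(-3*(-4)) - 21*(28 + k(-7, 9))/(-77 + 21) = -2 - 21*(28 + (6 - 1*(-7)))/(-77 + 21) = -2 - 21*(28 + (6 + 7))/(-56) = -2 - 21*(28 + 13)*(-1)/56 = -2 - 861*(-1)/56 = -2 - 21*(-41/56) = -2 + 123/8 = 107/8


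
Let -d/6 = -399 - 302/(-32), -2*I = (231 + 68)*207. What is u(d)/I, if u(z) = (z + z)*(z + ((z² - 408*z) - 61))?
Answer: -78255248063/114816 ≈ -6.8157e+5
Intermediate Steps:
I = -61893/2 (I = -(231 + 68)*207/2 = -299*207/2 = -½*61893 = -61893/2 ≈ -30947.)
d = 18699/8 (d = -6*(-399 - 302/(-32)) = -6*(-399 - 302*(-1/32)) = -6*(-399 + 151/16) = -6*(-6233/16) = 18699/8 ≈ 2337.4)
u(z) = 2*z*(-61 + z² - 407*z) (u(z) = (2*z)*(z + (-61 + z² - 408*z)) = (2*z)*(-61 + z² - 407*z) = 2*z*(-61 + z² - 407*z))
u(d)/I = (2*(18699/8)*(-61 + (18699/8)² - 407*18699/8))/(-61893/2) = (2*(18699/8)*(-61 + 349652601/64 - 7610493/8))*(-2/61893) = (2*(18699/8)*(288764753/64))*(-2/61893) = (5399612116347/256)*(-2/61893) = -78255248063/114816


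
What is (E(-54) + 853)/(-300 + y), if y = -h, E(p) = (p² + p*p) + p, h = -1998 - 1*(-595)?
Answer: 6631/1103 ≈ 6.0118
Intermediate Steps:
h = -1403 (h = -1998 + 595 = -1403)
E(p) = p + 2*p² (E(p) = (p² + p²) + p = 2*p² + p = p + 2*p²)
y = 1403 (y = -1*(-1403) = 1403)
(E(-54) + 853)/(-300 + y) = (-54*(1 + 2*(-54)) + 853)/(-300 + 1403) = (-54*(1 - 108) + 853)/1103 = (-54*(-107) + 853)*(1/1103) = (5778 + 853)*(1/1103) = 6631*(1/1103) = 6631/1103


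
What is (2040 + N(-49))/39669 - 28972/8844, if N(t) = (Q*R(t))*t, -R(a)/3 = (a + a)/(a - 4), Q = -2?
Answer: -5017582021/1549510809 ≈ -3.2382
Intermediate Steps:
R(a) = -6*a/(-4 + a) (R(a) = -3*(a + a)/(a - 4) = -3*2*a/(-4 + a) = -6*a/(-4 + a))
N(t) = 12*t²/(-4 + t) (N(t) = (-(-12)*t/(-4 + t))*t = (12*t/(-4 + t))*t = 12*t²/(-4 + t))
(2040 + N(-49))/39669 - 28972/8844 = (2040 + 12*(-49)²/(-4 - 49))/39669 - 28972/8844 = (2040 + 12*2401/(-53))*(1/39669) - 28972*1/8844 = (2040 + 12*2401*(-1/53))*(1/39669) - 7243/2211 = (2040 - 28812/53)*(1/39669) - 7243/2211 = (79308/53)*(1/39669) - 7243/2211 = 26436/700819 - 7243/2211 = -5017582021/1549510809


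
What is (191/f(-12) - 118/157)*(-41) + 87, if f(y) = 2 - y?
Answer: -970509/2198 ≈ -441.54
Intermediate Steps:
(191/f(-12) - 118/157)*(-41) + 87 = (191/(2 - 1*(-12)) - 118/157)*(-41) + 87 = (191/(2 + 12) - 118*1/157)*(-41) + 87 = (191/14 - 118/157)*(-41) + 87 = (28335/2198)*(-41) + 87 = -1161735/2198 + 87 = -970509/2198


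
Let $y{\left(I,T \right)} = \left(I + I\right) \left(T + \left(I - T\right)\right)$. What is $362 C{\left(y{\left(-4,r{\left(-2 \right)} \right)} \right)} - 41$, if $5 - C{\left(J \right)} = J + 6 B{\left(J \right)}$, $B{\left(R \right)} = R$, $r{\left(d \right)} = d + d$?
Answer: $-79319$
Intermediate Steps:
$r{\left(d \right)} = 2 d$
$y{\left(I,T \right)} = 2 I^{2}$ ($y{\left(I,T \right)} = 2 I I = 2 I^{2}$)
$C{\left(J \right)} = 5 - 7 J$ ($C{\left(J \right)} = 5 - \left(J + 6 J\right) = 5 - 7 J$)
$362 C{\left(y{\left(-4,r{\left(-2 \right)} \right)} \right)} - 41 = 362 \left(5 - 7 \cdot 2 \left(-4\right)^{2}\right) - 41 = 362 \left(5 - 7 \cdot 2 \cdot 16\right) - 41 = 362 \left(5 - 224\right) - 41 = 362 \left(-219\right) - 41 = -79278 - 41 = -79319$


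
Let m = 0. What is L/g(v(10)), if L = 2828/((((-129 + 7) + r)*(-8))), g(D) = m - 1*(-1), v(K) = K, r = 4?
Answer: 707/236 ≈ 2.9958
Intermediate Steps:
g(D) = 1 (g(D) = 0 - 1*(-1) = 0 + 1 = 1)
L = 707/236 (L = 2828/((((-129 + 7) + 4)*(-8))) = 2828/(((-122 + 4)*(-8))) = 2828/((-118*(-8))) = 2828/944 = 2828*(1/944) = 707/236 ≈ 2.9958)
L/g(v(10)) = (707/236)/1 = (707/236)*1 = 707/236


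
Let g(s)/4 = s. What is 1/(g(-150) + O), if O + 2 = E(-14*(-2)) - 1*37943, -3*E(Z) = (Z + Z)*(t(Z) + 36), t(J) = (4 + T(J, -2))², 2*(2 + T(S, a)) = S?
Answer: -3/131987 ≈ -2.2730e-5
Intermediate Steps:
T(S, a) = -2 + S/2
g(s) = 4*s
t(J) = (2 + J/2)² (t(J) = (4 + (-2 + J/2))² = (2 + J/2)²)
E(Z) = -2*Z*(36 + (4 + Z)²/4)/3 (E(Z) = -(Z + Z)*((4 + Z)²/4 + 36)/3 = -2*Z*(36 + (4 + Z)²/4)/3)
O = -130187/3 (O = -2 + (-(-14*(-2))*(144 + (4 - 14*(-2))²)/6 - 1*37943) = -2 + (-⅙*28*(144 + (4 + 28)²) - 37943) = -2 + (-⅙*28*(144 + 32²) - 37943) = -2 + (-⅙*28*(144 + 1024) - 37943) = -2 + (-⅙*28*1168 - 37943) = -2 + (-16352/3 - 37943) = -2 - 130181/3 = -130187/3 ≈ -43396.)
1/(g(-150) + O) = 1/(4*(-150) - 130187/3) = 1/(-600 - 130187/3) = 1/(-131987/3) = -3/131987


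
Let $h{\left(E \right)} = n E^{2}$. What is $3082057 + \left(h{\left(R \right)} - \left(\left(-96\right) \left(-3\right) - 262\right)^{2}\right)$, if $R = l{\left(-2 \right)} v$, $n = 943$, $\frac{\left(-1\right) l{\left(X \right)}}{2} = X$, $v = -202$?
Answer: $618732133$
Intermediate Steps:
$l{\left(X \right)} = - 2 X$
$R = -808$ ($R = \left(-2\right) \left(-2\right) \left(-202\right) = 4 \left(-202\right) = -808$)
$h{\left(E \right)} = 943 E^{2}$
$3082057 + \left(h{\left(R \right)} - \left(\left(-96\right) \left(-3\right) - 262\right)^{2}\right) = 3082057 + \left(943 \left(-808\right)^{2} - \left(\left(-96\right) \left(-3\right) - 262\right)^{2}\right) = 3082057 + \left(943 \cdot 652864 - \left(288 - 262\right)^{2}\right) = 3082057 + \left(615650752 - 26^{2}\right) = 3082057 + \left(615650752 - 676\right) = 3082057 + 615650076 = 618732133$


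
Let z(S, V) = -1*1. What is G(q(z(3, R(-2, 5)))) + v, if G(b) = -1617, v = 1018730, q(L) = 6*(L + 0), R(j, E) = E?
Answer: 1017113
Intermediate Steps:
z(S, V) = -1
q(L) = 6*L
G(q(z(3, R(-2, 5)))) + v = -1617 + 1018730 = 1017113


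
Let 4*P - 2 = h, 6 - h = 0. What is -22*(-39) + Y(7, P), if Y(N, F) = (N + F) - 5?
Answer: 862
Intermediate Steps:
h = 6 (h = 6 - 1*0 = 6 + 0 = 6)
P = 2 (P = 1/2 + (1/4)*6 = 1/2 + 3/2 = 2)
Y(N, F) = -5 + F + N (Y(N, F) = (F + N) - 5 = -5 + F + N)
-22*(-39) + Y(7, P) = -22*(-39) + (-5 + 2 + 7) = 858 + 4 = 862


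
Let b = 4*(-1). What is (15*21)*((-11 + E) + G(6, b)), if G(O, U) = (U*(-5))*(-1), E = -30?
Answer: -19215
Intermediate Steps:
b = -4
G(O, U) = 5*U (G(O, U) = -5*U*(-1) = 5*U)
(15*21)*((-11 + E) + G(6, b)) = (15*21)*((-11 - 30) + 5*(-4)) = 315*(-41 - 20) = 315*(-61) = -19215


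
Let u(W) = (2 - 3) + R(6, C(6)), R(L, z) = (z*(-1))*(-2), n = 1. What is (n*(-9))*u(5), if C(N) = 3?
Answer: -45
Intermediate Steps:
R(L, z) = 2*z (R(L, z) = -z*(-2) = 2*z)
u(W) = 5 (u(W) = (2 - 3) + 2*3 = -1 + 6 = 5)
(n*(-9))*u(5) = (1*(-9))*5 = -9*5 = -45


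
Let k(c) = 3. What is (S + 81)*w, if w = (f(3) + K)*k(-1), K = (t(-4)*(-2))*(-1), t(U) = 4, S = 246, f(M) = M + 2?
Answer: 12753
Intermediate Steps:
f(M) = 2 + M
K = 8 (K = (4*(-2))*(-1) = -8*(-1) = 8)
w = 39 (w = ((2 + 3) + 8)*3 = (5 + 8)*3 = 13*3 = 39)
(S + 81)*w = (246 + 81)*39 = 327*39 = 12753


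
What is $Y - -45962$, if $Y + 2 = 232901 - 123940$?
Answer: $154921$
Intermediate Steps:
$Y = 108959$ ($Y = -2 + \left(232901 - 123940\right) = -2 + 108961 = 108959$)
$Y - -45962 = 108959 - -45962 = 108959 + 45962 = 154921$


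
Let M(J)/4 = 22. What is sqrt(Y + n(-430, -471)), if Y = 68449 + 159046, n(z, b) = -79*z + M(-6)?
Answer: sqrt(261553) ≈ 511.42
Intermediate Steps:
M(J) = 88 (M(J) = 4*22 = 88)
n(z, b) = 88 - 79*z (n(z, b) = -79*z + 88 = 88 - 79*z)
Y = 227495
sqrt(Y + n(-430, -471)) = sqrt(227495 + (88 - 79*(-430))) = sqrt(227495 + (88 + 33970)) = sqrt(227495 + 34058) = sqrt(261553)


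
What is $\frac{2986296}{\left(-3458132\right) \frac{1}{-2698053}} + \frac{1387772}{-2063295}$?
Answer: $\frac{4156086120340920014}{1783786616235} \approx 2.3299 \cdot 10^{6}$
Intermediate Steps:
$\frac{2986296}{\left(-3458132\right) \frac{1}{-2698053}} + \frac{1387772}{-2063295} = \frac{2986296}{\left(-3458132\right) \left(- \frac{1}{2698053}\right)} + 1387772 \left(- \frac{1}{2063295}\right) = \frac{2986296}{\frac{3458132}{2698053}} - \frac{1387772}{2063295} = 2986296 \cdot \frac{2698053}{3458132} - \frac{1387772}{2063295} = \frac{2014296220422}{864533} - \frac{1387772}{2063295} = \frac{4156086120340920014}{1783786616235}$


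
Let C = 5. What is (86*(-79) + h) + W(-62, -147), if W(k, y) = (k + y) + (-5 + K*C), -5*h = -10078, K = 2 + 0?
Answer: -24912/5 ≈ -4982.4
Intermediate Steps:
K = 2
h = 10078/5 (h = -1/5*(-10078) = 10078/5 ≈ 2015.6)
W(k, y) = 5 + k + y (W(k, y) = (k + y) + (-5 + 2*5) = (k + y) + (-5 + 10) = (k + y) + 5 = 5 + k + y)
(86*(-79) + h) + W(-62, -147) = (86*(-79) + 10078/5) + (5 - 62 - 147) = (-6794 + 10078/5) - 204 = -23892/5 - 204 = -24912/5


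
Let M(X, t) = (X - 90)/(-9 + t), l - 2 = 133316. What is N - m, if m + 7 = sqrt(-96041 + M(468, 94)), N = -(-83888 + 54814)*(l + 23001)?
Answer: 4544818613 - I*sqrt(693864095)/85 ≈ 4.5448e+9 - 309.9*I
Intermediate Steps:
l = 133318 (l = 2 + 133316 = 133318)
M(X, t) = (-90 + X)/(-9 + t)
N = 4544818606 (N = -(-83888 + 54814)*(133318 + 23001) = -(-29074)*156319 = -1*(-4544818606) = 4544818606)
m = -7 + I*sqrt(693864095)/85 (m = -7 + sqrt(-96041 + (-90 + 468)/(-9 + 94)) = -7 + sqrt(-96041 + 378/85) = -7 + sqrt(-8163107/85) = -7 + I*sqrt(693864095)/85 ≈ -7.0 + 309.9*I)
N - m = 4544818606 - (-7 + I*sqrt(693864095)/85) = 4544818606 + (7 - I*sqrt(693864095)/85) = 4544818613 - I*sqrt(693864095)/85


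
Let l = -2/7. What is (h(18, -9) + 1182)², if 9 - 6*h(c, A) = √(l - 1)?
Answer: (16569 - I*√7)²/196 ≈ 1.4007e+6 - 447.32*I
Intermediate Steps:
l = -2/7 (l = -2*⅐ = -2/7 ≈ -0.28571)
h(c, A) = 3/2 - I*√7/14 (h(c, A) = 3/2 - √(-2/7 - 1)/6 = 3/2 - I*√7/14)
(h(18, -9) + 1182)² = ((3/2 - I*√7/14) + 1182)² = (2367/2 - I*√7/14)²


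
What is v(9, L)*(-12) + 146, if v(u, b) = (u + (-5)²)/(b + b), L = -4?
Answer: 197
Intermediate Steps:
v(u, b) = (25 + u)/(2*b) (v(u, b) = (u + 25)/((2*b)) = (25 + u)*(1/(2*b)) = (25 + u)/(2*b))
v(9, L)*(-12) + 146 = ((½)*(25 + 9)/(-4))*(-12) + 146 = ((½)*(-¼)*34)*(-12) + 146 = -17/4*(-12) + 146 = 51 + 146 = 197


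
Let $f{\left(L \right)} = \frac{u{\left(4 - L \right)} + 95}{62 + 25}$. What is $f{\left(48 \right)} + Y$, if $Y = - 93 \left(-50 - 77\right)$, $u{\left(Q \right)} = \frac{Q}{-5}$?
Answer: $\frac{1712768}{145} \approx 11812.0$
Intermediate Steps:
$u{\left(Q \right)} = - \frac{Q}{5}$ ($u{\left(Q \right)} = Q \left(- \frac{1}{5}\right) = - \frac{Q}{5}$)
$Y = 11811$ ($Y = \left(-93\right) \left(-127\right) = 11811$)
$f{\left(L \right)} = \frac{157}{145} + \frac{L}{435}$ ($f{\left(L \right)} = \frac{- \frac{4 - L}{5} + 95}{62 + 25} = \frac{\left(- \frac{4}{5} + \frac{L}{5}\right) + 95}{87} = \left(\frac{471}{5} + \frac{L}{5}\right) \frac{1}{87} = \frac{157}{145} + \frac{L}{435}$)
$f{\left(48 \right)} + Y = \left(\frac{157}{145} + \frac{1}{435} \cdot 48\right) + 11811 = \left(\frac{157}{145} + \frac{16}{145}\right) + 11811 = \frac{173}{145} + 11811 = \frac{1712768}{145}$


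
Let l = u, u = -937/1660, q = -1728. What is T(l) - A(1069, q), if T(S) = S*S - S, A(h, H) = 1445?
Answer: -3979408611/2755600 ≈ -1444.1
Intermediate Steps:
u = -937/1660 (u = -937*1/1660 = -937/1660 ≈ -0.56446)
l = -937/1660 ≈ -0.56446
T(S) = S² - S
T(l) - A(1069, q) = -937*(-1 - 937/1660)/1660 - 1*1445 = -937/1660*(-2597/1660) - 1445 = 2433389/2755600 - 1445 = -3979408611/2755600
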